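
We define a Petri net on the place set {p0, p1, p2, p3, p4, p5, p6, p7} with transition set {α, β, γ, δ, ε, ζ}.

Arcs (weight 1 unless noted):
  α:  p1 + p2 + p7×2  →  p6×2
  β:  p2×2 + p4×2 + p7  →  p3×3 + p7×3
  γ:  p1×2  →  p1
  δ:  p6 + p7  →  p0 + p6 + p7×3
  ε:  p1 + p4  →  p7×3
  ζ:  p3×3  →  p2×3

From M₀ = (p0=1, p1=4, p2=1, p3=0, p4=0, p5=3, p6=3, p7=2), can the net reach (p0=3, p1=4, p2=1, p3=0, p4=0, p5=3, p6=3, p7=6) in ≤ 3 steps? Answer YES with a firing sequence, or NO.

YES — reachable via ⟨δ, δ⟩ (2 firings)

step 1: fire δ:  (p0=1, p1=4, p2=1, p3=0, p4=0, p5=3, p6=3, p7=2) → (p0=2, p1=4, p2=1, p3=0, p4=0, p5=3, p6=3, p7=4)
step 2: fire δ:  (p0=2, p1=4, p2=1, p3=0, p4=0, p5=3, p6=3, p7=4) → (p0=3, p1=4, p2=1, p3=0, p4=0, p5=3, p6=3, p7=6)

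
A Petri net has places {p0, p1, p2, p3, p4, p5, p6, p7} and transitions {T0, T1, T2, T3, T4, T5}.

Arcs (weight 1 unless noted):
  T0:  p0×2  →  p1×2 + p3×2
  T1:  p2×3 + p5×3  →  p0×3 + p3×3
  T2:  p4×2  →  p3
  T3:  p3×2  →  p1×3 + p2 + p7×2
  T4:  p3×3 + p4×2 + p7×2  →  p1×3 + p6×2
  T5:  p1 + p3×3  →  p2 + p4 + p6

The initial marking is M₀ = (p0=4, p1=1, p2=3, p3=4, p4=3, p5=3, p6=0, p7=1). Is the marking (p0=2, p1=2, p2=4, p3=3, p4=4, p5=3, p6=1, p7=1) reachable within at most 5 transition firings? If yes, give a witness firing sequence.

step 1: fire T0:  (p0=4, p1=1, p2=3, p3=4, p4=3, p5=3, p6=0, p7=1) → (p0=2, p1=3, p2=3, p3=6, p4=3, p5=3, p6=0, p7=1)
step 2: fire T5:  (p0=2, p1=3, p2=3, p3=6, p4=3, p5=3, p6=0, p7=1) → (p0=2, p1=2, p2=4, p3=3, p4=4, p5=3, p6=1, p7=1)

YES — reachable via ⟨T0, T5⟩ (2 firings)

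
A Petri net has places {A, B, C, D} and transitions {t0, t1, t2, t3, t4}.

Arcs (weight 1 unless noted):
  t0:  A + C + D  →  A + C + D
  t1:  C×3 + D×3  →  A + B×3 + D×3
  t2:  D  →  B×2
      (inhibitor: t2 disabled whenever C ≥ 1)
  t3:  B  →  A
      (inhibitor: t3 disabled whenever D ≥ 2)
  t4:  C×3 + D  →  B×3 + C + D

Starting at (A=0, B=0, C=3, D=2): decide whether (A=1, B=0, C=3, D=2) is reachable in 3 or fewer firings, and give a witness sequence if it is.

depth 0: 1 marking
depth 1: 2 markings reached so far
depth 2: 2 markings reached so far
(frontier empty at depth 2; search complete)
target is not among the 2 markings reachable within 3 steps

NO — not reachable within 3 firings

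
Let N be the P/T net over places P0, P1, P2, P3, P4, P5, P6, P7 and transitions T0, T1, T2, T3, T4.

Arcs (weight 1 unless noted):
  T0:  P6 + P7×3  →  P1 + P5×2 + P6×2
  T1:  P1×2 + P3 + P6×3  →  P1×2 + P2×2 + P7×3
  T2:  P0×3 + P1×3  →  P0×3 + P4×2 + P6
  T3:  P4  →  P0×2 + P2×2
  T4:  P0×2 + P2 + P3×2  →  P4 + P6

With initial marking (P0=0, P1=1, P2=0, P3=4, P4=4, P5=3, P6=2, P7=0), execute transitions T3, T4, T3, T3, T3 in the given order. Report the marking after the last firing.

(P0=6, P1=1, P2=7, P3=2, P4=1, P5=3, P6=3, P7=0)

step 1: fire T3:  (P0=0, P1=1, P2=0, P3=4, P4=4, P5=3, P6=2, P7=0) → (P0=2, P1=1, P2=2, P3=4, P4=3, P5=3, P6=2, P7=0)
step 2: fire T4:  (P0=2, P1=1, P2=2, P3=4, P4=3, P5=3, P6=2, P7=0) → (P0=0, P1=1, P2=1, P3=2, P4=4, P5=3, P6=3, P7=0)
step 3: fire T3:  (P0=0, P1=1, P2=1, P3=2, P4=4, P5=3, P6=3, P7=0) → (P0=2, P1=1, P2=3, P3=2, P4=3, P5=3, P6=3, P7=0)
step 4: fire T3:  (P0=2, P1=1, P2=3, P3=2, P4=3, P5=3, P6=3, P7=0) → (P0=4, P1=1, P2=5, P3=2, P4=2, P5=3, P6=3, P7=0)
step 5: fire T3:  (P0=4, P1=1, P2=5, P3=2, P4=2, P5=3, P6=3, P7=0) → (P0=6, P1=1, P2=7, P3=2, P4=1, P5=3, P6=3, P7=0)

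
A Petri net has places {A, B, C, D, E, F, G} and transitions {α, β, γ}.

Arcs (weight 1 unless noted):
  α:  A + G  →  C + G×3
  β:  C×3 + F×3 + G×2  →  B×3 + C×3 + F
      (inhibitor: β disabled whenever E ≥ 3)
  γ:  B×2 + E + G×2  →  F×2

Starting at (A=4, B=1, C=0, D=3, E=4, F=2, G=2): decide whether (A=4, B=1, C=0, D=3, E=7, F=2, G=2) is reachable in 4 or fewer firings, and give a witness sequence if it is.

NO — not reachable within 4 firings

depth 0: 1 marking
depth 1: 2 markings reached so far
depth 2: 3 markings reached so far
depth 3: 4 markings reached so far
depth 4: 5 markings reached so far
target is not among the 5 markings reachable within 4 steps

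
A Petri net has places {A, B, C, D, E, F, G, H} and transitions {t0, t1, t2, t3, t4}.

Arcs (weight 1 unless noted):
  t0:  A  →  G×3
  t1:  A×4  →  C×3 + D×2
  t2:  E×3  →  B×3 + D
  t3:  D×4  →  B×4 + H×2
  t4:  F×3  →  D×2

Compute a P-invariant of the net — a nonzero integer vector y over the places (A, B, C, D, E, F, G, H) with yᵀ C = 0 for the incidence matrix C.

y = (A:0, B:3, C:-2, D:3, E:4, F:2, G:0, H:0)

Incidence matrix C (rows=places, cols=transitions):
       t0   t1   t2   t3   t4
    A  -1   -4    0    0    0
    B   0    0    3    4    0
    C   0    3    0    0    0
    D   0    2    1   -4    2
    E   0    0   -3    0    0
    F   0    0    0    0   -3
    G   3    0    0    0    0
    H   0    0    0    2    0

Candidate y = [0, 3, -2, 3, 4, 2, 0, 0]; check y·C column-wise:
  col t0: 0·-1 + 3·0 + -2·0 + 3·0 + 4·0 + 2·0 + 0·3 = 0
  col t1: 0·-4 + 3·0 + -2·3 + 3·2 + 4·0 + 2·0 = 0
  col t2: 3·3 + -2·0 + 3·1 + 4·-3 + 2·0 = 0
  col t3: 3·4 + -2·0 + 3·-4 + 4·0 + 2·0 + 0·2 = 0
  col t4: 3·0 + -2·0 + 3·2 + 4·0 + 2·-3 = 0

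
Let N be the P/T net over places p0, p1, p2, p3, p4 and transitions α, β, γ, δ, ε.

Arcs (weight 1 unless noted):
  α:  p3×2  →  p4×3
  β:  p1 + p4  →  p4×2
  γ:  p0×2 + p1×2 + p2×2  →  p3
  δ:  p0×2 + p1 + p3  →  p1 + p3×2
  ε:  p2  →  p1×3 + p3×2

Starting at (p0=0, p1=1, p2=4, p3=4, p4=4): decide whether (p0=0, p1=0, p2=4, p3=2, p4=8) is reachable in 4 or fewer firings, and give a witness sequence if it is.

step 1: fire α:  (p0=0, p1=1, p2=4, p3=4, p4=4) → (p0=0, p1=1, p2=4, p3=2, p4=7)
step 2: fire β:  (p0=0, p1=1, p2=4, p3=2, p4=7) → (p0=0, p1=0, p2=4, p3=2, p4=8)

YES — reachable via ⟨α, β⟩ (2 firings)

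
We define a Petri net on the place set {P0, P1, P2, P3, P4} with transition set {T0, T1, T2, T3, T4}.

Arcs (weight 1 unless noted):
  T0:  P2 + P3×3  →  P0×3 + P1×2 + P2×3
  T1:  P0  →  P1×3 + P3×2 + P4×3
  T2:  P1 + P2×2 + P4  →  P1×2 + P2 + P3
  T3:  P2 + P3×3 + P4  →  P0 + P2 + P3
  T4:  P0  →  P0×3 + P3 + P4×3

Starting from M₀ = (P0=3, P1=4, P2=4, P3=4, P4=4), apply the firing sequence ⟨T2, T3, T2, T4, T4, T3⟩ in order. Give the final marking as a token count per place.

(P0=9, P1=6, P2=2, P3=4, P4=6)

step 1: fire T2:  (P0=3, P1=4, P2=4, P3=4, P4=4) → (P0=3, P1=5, P2=3, P3=5, P4=3)
step 2: fire T3:  (P0=3, P1=5, P2=3, P3=5, P4=3) → (P0=4, P1=5, P2=3, P3=3, P4=2)
step 3: fire T2:  (P0=4, P1=5, P2=3, P3=3, P4=2) → (P0=4, P1=6, P2=2, P3=4, P4=1)
step 4: fire T4:  (P0=4, P1=6, P2=2, P3=4, P4=1) → (P0=6, P1=6, P2=2, P3=5, P4=4)
step 5: fire T4:  (P0=6, P1=6, P2=2, P3=5, P4=4) → (P0=8, P1=6, P2=2, P3=6, P4=7)
step 6: fire T3:  (P0=8, P1=6, P2=2, P3=6, P4=7) → (P0=9, P1=6, P2=2, P3=4, P4=6)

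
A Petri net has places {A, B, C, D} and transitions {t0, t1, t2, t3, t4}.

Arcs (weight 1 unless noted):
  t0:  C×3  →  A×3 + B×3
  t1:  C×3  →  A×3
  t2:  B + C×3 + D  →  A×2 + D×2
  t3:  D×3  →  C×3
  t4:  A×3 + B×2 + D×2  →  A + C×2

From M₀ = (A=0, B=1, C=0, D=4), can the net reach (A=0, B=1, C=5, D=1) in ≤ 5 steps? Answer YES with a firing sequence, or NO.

depth 0: 1 marking
depth 1: 2 markings reached so far
depth 2: 5 markings reached so far
depth 3: 5 markings reached so far
(frontier empty at depth 3; search complete)
target is not among the 5 markings reachable within 5 steps

NO — not reachable within 5 firings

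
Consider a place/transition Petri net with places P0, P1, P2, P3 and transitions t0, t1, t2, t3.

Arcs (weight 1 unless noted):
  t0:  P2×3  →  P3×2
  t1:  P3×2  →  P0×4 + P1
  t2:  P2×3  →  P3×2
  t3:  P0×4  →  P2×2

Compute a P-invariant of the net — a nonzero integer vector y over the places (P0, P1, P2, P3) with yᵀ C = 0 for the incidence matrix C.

Incidence matrix C (rows=places, cols=transitions):
       t0   t1   t2   t3
   P0   0    4    0   -4
   P1   0    1    0    0
   P2  -3    0   -3    2
   P3   2   -2    2    0

Candidate y = [1, 2, 2, 3]; check y·C column-wise:
  col t0: 1·0 + 2·0 + 2·-3 + 3·2 = 0
  col t1: 1·4 + 2·1 + 2·0 + 3·-2 = 0
  col t2: 1·0 + 2·0 + 2·-3 + 3·2 = 0
  col t3: 1·-4 + 2·0 + 2·2 + 3·0 = 0

y = (P0:1, P1:2, P2:2, P3:3)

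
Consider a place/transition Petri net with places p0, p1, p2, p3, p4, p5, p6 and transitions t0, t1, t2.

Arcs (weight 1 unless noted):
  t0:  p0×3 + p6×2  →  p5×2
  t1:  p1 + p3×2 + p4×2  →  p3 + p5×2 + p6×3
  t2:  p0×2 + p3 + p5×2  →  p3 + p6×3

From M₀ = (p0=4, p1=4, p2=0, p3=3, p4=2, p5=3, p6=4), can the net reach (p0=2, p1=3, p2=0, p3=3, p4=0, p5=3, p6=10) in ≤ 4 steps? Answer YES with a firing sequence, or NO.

depth 0: 1 marking
depth 1: 4 markings reached so far
depth 2: 6 markings reached so far
depth 3: 7 markings reached so far
depth 4: 7 markings reached so far
(frontier empty at depth 4; search complete)
target is not among the 7 markings reachable within 4 steps

NO — not reachable within 4 firings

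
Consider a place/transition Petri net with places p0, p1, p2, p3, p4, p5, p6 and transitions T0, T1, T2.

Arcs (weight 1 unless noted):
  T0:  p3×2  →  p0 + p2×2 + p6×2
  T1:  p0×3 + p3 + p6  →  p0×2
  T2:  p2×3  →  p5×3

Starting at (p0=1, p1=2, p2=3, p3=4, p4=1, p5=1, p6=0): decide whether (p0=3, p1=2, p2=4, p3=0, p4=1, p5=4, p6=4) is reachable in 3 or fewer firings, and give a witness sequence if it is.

YES — reachable via ⟨T0, T0, T2⟩ (3 firings)

step 1: fire T0:  (p0=1, p1=2, p2=3, p3=4, p4=1, p5=1, p6=0) → (p0=2, p1=2, p2=5, p3=2, p4=1, p5=1, p6=2)
step 2: fire T0:  (p0=2, p1=2, p2=5, p3=2, p4=1, p5=1, p6=2) → (p0=3, p1=2, p2=7, p3=0, p4=1, p5=1, p6=4)
step 3: fire T2:  (p0=3, p1=2, p2=7, p3=0, p4=1, p5=1, p6=4) → (p0=3, p1=2, p2=4, p3=0, p4=1, p5=4, p6=4)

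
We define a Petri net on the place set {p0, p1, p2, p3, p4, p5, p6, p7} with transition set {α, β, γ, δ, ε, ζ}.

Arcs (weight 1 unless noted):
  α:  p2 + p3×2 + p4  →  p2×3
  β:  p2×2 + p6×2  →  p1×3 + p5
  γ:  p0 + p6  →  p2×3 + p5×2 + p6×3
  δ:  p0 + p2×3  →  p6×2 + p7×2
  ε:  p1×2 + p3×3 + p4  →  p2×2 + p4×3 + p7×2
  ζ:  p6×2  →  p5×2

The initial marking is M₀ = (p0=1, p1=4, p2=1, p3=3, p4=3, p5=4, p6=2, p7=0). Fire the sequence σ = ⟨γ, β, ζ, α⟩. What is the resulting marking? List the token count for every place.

step 1: fire γ:  (p0=1, p1=4, p2=1, p3=3, p4=3, p5=4, p6=2, p7=0) → (p0=0, p1=4, p2=4, p3=3, p4=3, p5=6, p6=4, p7=0)
step 2: fire β:  (p0=0, p1=4, p2=4, p3=3, p4=3, p5=6, p6=4, p7=0) → (p0=0, p1=7, p2=2, p3=3, p4=3, p5=7, p6=2, p7=0)
step 3: fire ζ:  (p0=0, p1=7, p2=2, p3=3, p4=3, p5=7, p6=2, p7=0) → (p0=0, p1=7, p2=2, p3=3, p4=3, p5=9, p6=0, p7=0)
step 4: fire α:  (p0=0, p1=7, p2=2, p3=3, p4=3, p5=9, p6=0, p7=0) → (p0=0, p1=7, p2=4, p3=1, p4=2, p5=9, p6=0, p7=0)

(p0=0, p1=7, p2=4, p3=1, p4=2, p5=9, p6=0, p7=0)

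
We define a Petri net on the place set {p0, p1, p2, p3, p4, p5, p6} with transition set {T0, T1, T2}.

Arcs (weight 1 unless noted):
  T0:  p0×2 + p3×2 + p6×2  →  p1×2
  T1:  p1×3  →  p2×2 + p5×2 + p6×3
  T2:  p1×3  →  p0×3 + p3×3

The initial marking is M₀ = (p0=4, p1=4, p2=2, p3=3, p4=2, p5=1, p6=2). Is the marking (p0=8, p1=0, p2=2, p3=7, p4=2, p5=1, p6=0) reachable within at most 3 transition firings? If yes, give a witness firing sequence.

YES — reachable via ⟨T0, T2, T2⟩ (3 firings)

step 1: fire T0:  (p0=4, p1=4, p2=2, p3=3, p4=2, p5=1, p6=2) → (p0=2, p1=6, p2=2, p3=1, p4=2, p5=1, p6=0)
step 2: fire T2:  (p0=2, p1=6, p2=2, p3=1, p4=2, p5=1, p6=0) → (p0=5, p1=3, p2=2, p3=4, p4=2, p5=1, p6=0)
step 3: fire T2:  (p0=5, p1=3, p2=2, p3=4, p4=2, p5=1, p6=0) → (p0=8, p1=0, p2=2, p3=7, p4=2, p5=1, p6=0)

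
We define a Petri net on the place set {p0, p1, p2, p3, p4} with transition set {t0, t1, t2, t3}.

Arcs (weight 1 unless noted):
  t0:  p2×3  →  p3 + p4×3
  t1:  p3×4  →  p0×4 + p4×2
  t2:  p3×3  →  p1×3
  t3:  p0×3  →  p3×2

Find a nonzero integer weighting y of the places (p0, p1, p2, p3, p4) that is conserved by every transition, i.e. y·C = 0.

y = (p0:2, p1:3, p2:3, p3:3, p4:2)

Incidence matrix C (rows=places, cols=transitions):
       t0   t1   t2   t3
   p0   0    4    0   -3
   p1   0    0    3    0
   p2  -3    0    0    0
   p3   1   -4   -3    2
   p4   3    2    0    0

Candidate y = [2, 3, 3, 3, 2]; check y·C column-wise:
  col t0: 2·0 + 3·0 + 3·-3 + 3·1 + 2·3 = 0
  col t1: 2·4 + 3·0 + 3·0 + 3·-4 + 2·2 = 0
  col t2: 2·0 + 3·3 + 3·0 + 3·-3 + 2·0 = 0
  col t3: 2·-3 + 3·0 + 3·0 + 3·2 + 2·0 = 0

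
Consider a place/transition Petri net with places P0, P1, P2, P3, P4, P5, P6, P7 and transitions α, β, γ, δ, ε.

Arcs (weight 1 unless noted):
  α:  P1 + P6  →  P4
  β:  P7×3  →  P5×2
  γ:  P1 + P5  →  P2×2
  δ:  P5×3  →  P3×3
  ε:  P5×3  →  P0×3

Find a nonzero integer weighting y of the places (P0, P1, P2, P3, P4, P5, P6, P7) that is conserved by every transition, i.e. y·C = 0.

Incidence matrix C (rows=places, cols=transitions):
        α    β    γ    δ    ε
   P0   0    0    0    0    3
   P1  -1    0   -1    0    0
   P2   0    0    2    0    0
   P3   0    0    0    3    0
   P4   1    0    0    0    0
   P5   0    2   -1   -3   -3
   P6  -1    0    0    0    0
   P7   0   -3    0    0    0

Candidate y = [0, 2, 1, 0, 2, 0, 0, 0]; check y·C column-wise:
  col α: 2·-1 + 1·0 + 2·1 + 0·-1 = 0
  col β: 2·0 + 1·0 + 2·0 + 0·2 + 0·-3 = 0
  col γ: 2·-1 + 1·2 + 2·0 + 0·-1 = 0
  col δ: 2·0 + 1·0 + 0·3 + 2·0 + 0·-3 = 0
  col ε: 0·3 + 2·0 + 1·0 + 2·0 + 0·-3 = 0

y = (P0:0, P1:2, P2:1, P3:0, P4:2, P5:0, P6:0, P7:0)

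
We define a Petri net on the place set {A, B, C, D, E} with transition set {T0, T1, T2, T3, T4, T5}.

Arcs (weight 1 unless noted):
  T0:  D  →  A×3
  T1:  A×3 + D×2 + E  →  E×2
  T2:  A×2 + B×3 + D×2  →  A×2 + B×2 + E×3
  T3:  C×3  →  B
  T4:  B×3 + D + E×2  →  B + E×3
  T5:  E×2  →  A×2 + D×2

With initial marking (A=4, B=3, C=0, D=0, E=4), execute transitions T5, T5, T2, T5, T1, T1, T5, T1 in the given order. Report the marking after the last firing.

(A=3, B=2, C=0, D=0, E=2)

step 1: fire T5:  (A=4, B=3, C=0, D=0, E=4) → (A=6, B=3, C=0, D=2, E=2)
step 2: fire T5:  (A=6, B=3, C=0, D=2, E=2) → (A=8, B=3, C=0, D=4, E=0)
step 3: fire T2:  (A=8, B=3, C=0, D=4, E=0) → (A=8, B=2, C=0, D=2, E=3)
step 4: fire T5:  (A=8, B=2, C=0, D=2, E=3) → (A=10, B=2, C=0, D=4, E=1)
step 5: fire T1:  (A=10, B=2, C=0, D=4, E=1) → (A=7, B=2, C=0, D=2, E=2)
step 6: fire T1:  (A=7, B=2, C=0, D=2, E=2) → (A=4, B=2, C=0, D=0, E=3)
step 7: fire T5:  (A=4, B=2, C=0, D=0, E=3) → (A=6, B=2, C=0, D=2, E=1)
step 8: fire T1:  (A=6, B=2, C=0, D=2, E=1) → (A=3, B=2, C=0, D=0, E=2)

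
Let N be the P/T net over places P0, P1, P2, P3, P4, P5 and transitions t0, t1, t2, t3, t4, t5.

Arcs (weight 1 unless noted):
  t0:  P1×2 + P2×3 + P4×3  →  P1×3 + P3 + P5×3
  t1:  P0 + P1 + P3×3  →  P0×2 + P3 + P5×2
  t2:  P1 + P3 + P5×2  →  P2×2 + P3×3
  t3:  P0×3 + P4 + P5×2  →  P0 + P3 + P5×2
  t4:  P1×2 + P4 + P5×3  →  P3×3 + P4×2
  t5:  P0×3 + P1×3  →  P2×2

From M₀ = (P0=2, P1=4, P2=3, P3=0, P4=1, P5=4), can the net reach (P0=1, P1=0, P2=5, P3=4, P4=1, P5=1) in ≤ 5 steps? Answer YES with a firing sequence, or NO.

YES — reachable via ⟨t4, t1, t3, t2⟩ (4 firings)

step 1: fire t4:  (P0=2, P1=4, P2=3, P3=0, P4=1, P5=4) → (P0=2, P1=2, P2=3, P3=3, P4=2, P5=1)
step 2: fire t1:  (P0=2, P1=2, P2=3, P3=3, P4=2, P5=1) → (P0=3, P1=1, P2=3, P3=1, P4=2, P5=3)
step 3: fire t3:  (P0=3, P1=1, P2=3, P3=1, P4=2, P5=3) → (P0=1, P1=1, P2=3, P3=2, P4=1, P5=3)
step 4: fire t2:  (P0=1, P1=1, P2=3, P3=2, P4=1, P5=3) → (P0=1, P1=0, P2=5, P3=4, P4=1, P5=1)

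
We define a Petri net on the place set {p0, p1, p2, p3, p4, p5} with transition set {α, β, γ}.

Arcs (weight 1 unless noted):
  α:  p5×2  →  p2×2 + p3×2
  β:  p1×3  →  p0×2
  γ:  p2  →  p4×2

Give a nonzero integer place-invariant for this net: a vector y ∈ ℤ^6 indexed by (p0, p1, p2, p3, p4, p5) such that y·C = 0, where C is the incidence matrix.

y = (p0:3, p1:2, p2:0, p3:0, p4:0, p5:0)

Incidence matrix C (rows=places, cols=transitions):
        α    β    γ
   p0   0    2    0
   p1   0   -3    0
   p2   2    0   -1
   p3   2    0    0
   p4   0    0    2
   p5  -2    0    0

Candidate y = [3, 2, 0, 0, 0, 0]; check y·C column-wise:
  col α: 3·0 + 2·0 + 0·2 + 0·2 + 0·-2 = 0
  col β: 3·2 + 2·-3 = 0
  col γ: 3·0 + 2·0 + 0·-1 + 0·2 = 0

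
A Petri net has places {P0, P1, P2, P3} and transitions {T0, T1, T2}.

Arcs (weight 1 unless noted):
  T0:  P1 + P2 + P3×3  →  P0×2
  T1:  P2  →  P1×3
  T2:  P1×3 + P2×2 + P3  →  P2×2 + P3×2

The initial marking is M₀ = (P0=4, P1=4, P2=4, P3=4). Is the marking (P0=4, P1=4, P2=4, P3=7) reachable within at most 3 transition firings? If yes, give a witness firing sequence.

NO — not reachable within 3 firings

depth 0: 1 marking
depth 1: 4 markings reached so far
depth 2: 8 markings reached so far
depth 3: 13 markings reached so far
target is not among the 13 markings reachable within 3 steps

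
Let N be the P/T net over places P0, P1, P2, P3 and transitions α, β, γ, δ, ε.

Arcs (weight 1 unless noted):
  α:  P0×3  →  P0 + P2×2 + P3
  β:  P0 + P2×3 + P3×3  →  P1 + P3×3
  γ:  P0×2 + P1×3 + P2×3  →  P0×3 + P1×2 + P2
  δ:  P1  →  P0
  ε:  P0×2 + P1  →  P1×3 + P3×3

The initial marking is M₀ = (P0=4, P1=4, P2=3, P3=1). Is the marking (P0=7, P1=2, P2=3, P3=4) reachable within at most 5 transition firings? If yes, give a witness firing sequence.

NO — not reachable within 5 firings

depth 0: 1 marking
depth 1: 5 markings reached so far
depth 2: 14 markings reached so far
depth 3: 28 markings reached so far
depth 4: 49 markings reached so far
depth 5: 77 markings reached so far
target is not among the 77 markings reachable within 5 steps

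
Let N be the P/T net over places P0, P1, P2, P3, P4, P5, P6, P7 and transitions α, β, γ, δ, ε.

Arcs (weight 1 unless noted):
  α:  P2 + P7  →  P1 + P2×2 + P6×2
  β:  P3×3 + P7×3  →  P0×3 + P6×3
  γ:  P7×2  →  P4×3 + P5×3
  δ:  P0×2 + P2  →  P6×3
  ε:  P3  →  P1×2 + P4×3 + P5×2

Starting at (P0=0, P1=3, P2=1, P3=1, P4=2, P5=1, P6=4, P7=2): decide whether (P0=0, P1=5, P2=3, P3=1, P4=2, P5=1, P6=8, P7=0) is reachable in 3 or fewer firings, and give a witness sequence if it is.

YES — reachable via ⟨α, α⟩ (2 firings)

step 1: fire α:  (P0=0, P1=3, P2=1, P3=1, P4=2, P5=1, P6=4, P7=2) → (P0=0, P1=4, P2=2, P3=1, P4=2, P5=1, P6=6, P7=1)
step 2: fire α:  (P0=0, P1=4, P2=2, P3=1, P4=2, P5=1, P6=6, P7=1) → (P0=0, P1=5, P2=3, P3=1, P4=2, P5=1, P6=8, P7=0)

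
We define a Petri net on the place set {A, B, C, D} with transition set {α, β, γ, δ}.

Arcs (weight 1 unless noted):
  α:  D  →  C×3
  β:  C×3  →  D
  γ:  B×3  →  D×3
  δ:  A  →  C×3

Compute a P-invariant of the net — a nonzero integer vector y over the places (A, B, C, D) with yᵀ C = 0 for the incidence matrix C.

y = (A:3, B:3, C:1, D:3)

Incidence matrix C (rows=places, cols=transitions):
        α    β    γ    δ
    A   0    0    0   -1
    B   0    0   -3    0
    C   3   -3    0    3
    D  -1    1    3    0

Candidate y = [3, 3, 1, 3]; check y·C column-wise:
  col α: 3·0 + 3·0 + 1·3 + 3·-1 = 0
  col β: 3·0 + 3·0 + 1·-3 + 3·1 = 0
  col γ: 3·0 + 3·-3 + 1·0 + 3·3 = 0
  col δ: 3·-1 + 3·0 + 1·3 + 3·0 = 0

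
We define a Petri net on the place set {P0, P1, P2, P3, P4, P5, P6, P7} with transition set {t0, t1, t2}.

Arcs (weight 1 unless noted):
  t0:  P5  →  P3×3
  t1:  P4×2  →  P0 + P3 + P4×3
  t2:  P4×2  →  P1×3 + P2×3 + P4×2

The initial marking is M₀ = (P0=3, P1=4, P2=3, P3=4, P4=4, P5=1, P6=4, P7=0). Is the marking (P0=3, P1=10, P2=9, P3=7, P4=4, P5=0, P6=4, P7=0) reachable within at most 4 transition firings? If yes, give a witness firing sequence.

YES — reachable via ⟨t0, t2, t2⟩ (3 firings)

step 1: fire t0:  (P0=3, P1=4, P2=3, P3=4, P4=4, P5=1, P6=4, P7=0) → (P0=3, P1=4, P2=3, P3=7, P4=4, P5=0, P6=4, P7=0)
step 2: fire t2:  (P0=3, P1=4, P2=3, P3=7, P4=4, P5=0, P6=4, P7=0) → (P0=3, P1=7, P2=6, P3=7, P4=4, P5=0, P6=4, P7=0)
step 3: fire t2:  (P0=3, P1=7, P2=6, P3=7, P4=4, P5=0, P6=4, P7=0) → (P0=3, P1=10, P2=9, P3=7, P4=4, P5=0, P6=4, P7=0)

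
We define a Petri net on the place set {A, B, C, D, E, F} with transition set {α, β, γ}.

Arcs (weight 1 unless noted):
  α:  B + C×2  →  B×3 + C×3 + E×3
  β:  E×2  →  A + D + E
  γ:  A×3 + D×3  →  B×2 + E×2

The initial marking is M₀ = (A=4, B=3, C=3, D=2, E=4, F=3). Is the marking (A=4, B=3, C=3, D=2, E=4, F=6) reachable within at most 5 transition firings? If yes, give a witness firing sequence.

depth 0: 1 marking
depth 1: 3 markings reached so far
depth 2: 7 markings reached so far
depth 3: 13 markings reached so far
depth 4: 20 markings reached so far
depth 5: 29 markings reached so far
target is not among the 29 markings reachable within 5 steps

NO — not reachable within 5 firings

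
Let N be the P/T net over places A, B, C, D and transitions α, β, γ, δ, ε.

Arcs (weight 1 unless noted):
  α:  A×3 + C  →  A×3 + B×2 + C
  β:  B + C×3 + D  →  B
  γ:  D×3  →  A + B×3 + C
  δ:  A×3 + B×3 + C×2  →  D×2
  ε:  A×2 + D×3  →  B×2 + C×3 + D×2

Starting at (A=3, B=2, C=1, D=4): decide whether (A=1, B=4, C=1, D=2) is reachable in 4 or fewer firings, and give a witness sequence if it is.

step 1: fire ε:  (A=3, B=2, C=1, D=4) → (A=1, B=4, C=4, D=3)
step 2: fire β:  (A=1, B=4, C=4, D=3) → (A=1, B=4, C=1, D=2)

YES — reachable via ⟨ε, β⟩ (2 firings)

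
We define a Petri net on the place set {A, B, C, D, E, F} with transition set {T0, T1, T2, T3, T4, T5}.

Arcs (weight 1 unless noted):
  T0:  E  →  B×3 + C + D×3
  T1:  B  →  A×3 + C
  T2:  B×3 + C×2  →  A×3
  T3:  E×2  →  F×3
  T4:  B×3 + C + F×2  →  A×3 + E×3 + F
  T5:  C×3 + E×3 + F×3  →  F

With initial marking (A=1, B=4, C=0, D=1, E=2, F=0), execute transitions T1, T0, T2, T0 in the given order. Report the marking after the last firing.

step 1: fire T1:  (A=1, B=4, C=0, D=1, E=2, F=0) → (A=4, B=3, C=1, D=1, E=2, F=0)
step 2: fire T0:  (A=4, B=3, C=1, D=1, E=2, F=0) → (A=4, B=6, C=2, D=4, E=1, F=0)
step 3: fire T2:  (A=4, B=6, C=2, D=4, E=1, F=0) → (A=7, B=3, C=0, D=4, E=1, F=0)
step 4: fire T0:  (A=7, B=3, C=0, D=4, E=1, F=0) → (A=7, B=6, C=1, D=7, E=0, F=0)

(A=7, B=6, C=1, D=7, E=0, F=0)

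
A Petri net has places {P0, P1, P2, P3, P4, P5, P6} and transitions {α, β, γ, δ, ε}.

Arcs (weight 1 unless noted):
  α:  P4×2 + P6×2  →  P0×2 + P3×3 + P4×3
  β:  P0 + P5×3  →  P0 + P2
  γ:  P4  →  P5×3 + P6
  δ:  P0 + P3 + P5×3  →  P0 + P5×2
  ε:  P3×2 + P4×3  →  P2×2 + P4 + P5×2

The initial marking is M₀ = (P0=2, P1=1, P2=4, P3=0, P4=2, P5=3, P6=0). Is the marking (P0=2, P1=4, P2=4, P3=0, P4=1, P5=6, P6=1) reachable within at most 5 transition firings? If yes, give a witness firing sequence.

depth 0: 1 marking
depth 1: 3 markings reached so far
depth 2: 5 markings reached so far
depth 3: 7 markings reached so far
depth 4: 8 markings reached so far
depth 5: 9 markings reached so far
target is not among the 9 markings reachable within 5 steps

NO — not reachable within 5 firings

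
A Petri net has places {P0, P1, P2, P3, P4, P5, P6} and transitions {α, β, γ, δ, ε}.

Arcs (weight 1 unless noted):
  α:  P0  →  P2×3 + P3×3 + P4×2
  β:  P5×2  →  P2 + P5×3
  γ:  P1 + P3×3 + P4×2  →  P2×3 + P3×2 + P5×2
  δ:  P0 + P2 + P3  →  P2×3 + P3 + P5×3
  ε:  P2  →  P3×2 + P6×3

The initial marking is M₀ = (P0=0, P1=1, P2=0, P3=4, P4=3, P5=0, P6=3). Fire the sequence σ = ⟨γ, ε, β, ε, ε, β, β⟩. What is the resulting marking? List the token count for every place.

(P0=0, P1=0, P2=3, P3=9, P4=1, P5=5, P6=12)

step 1: fire γ:  (P0=0, P1=1, P2=0, P3=4, P4=3, P5=0, P6=3) → (P0=0, P1=0, P2=3, P3=3, P4=1, P5=2, P6=3)
step 2: fire ε:  (P0=0, P1=0, P2=3, P3=3, P4=1, P5=2, P6=3) → (P0=0, P1=0, P2=2, P3=5, P4=1, P5=2, P6=6)
step 3: fire β:  (P0=0, P1=0, P2=2, P3=5, P4=1, P5=2, P6=6) → (P0=0, P1=0, P2=3, P3=5, P4=1, P5=3, P6=6)
step 4: fire ε:  (P0=0, P1=0, P2=3, P3=5, P4=1, P5=3, P6=6) → (P0=0, P1=0, P2=2, P3=7, P4=1, P5=3, P6=9)
step 5: fire ε:  (P0=0, P1=0, P2=2, P3=7, P4=1, P5=3, P6=9) → (P0=0, P1=0, P2=1, P3=9, P4=1, P5=3, P6=12)
step 6: fire β:  (P0=0, P1=0, P2=1, P3=9, P4=1, P5=3, P6=12) → (P0=0, P1=0, P2=2, P3=9, P4=1, P5=4, P6=12)
step 7: fire β:  (P0=0, P1=0, P2=2, P3=9, P4=1, P5=4, P6=12) → (P0=0, P1=0, P2=3, P3=9, P4=1, P5=5, P6=12)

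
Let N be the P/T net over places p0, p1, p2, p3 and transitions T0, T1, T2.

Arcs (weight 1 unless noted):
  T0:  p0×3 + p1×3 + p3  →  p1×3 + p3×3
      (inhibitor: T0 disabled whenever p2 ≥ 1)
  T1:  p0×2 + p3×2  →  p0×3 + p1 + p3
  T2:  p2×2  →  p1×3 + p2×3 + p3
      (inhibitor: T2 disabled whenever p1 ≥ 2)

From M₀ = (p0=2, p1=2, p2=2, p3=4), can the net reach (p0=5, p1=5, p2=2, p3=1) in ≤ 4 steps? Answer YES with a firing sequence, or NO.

YES — reachable via ⟨T1, T1, T1⟩ (3 firings)

step 1: fire T1:  (p0=2, p1=2, p2=2, p3=4) → (p0=3, p1=3, p2=2, p3=3)
step 2: fire T1:  (p0=3, p1=3, p2=2, p3=3) → (p0=4, p1=4, p2=2, p3=2)
step 3: fire T1:  (p0=4, p1=4, p2=2, p3=2) → (p0=5, p1=5, p2=2, p3=1)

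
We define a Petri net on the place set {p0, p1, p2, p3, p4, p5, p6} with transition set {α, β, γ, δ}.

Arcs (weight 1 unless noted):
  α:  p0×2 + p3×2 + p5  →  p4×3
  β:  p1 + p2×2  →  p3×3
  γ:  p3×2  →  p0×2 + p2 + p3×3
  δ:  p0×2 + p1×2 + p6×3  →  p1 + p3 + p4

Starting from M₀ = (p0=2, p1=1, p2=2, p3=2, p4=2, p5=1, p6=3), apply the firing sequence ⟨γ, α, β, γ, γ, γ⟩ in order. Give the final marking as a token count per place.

(p0=8, p1=0, p2=4, p3=7, p4=5, p5=0, p6=3)

step 1: fire γ:  (p0=2, p1=1, p2=2, p3=2, p4=2, p5=1, p6=3) → (p0=4, p1=1, p2=3, p3=3, p4=2, p5=1, p6=3)
step 2: fire α:  (p0=4, p1=1, p2=3, p3=3, p4=2, p5=1, p6=3) → (p0=2, p1=1, p2=3, p3=1, p4=5, p5=0, p6=3)
step 3: fire β:  (p0=2, p1=1, p2=3, p3=1, p4=5, p5=0, p6=3) → (p0=2, p1=0, p2=1, p3=4, p4=5, p5=0, p6=3)
step 4: fire γ:  (p0=2, p1=0, p2=1, p3=4, p4=5, p5=0, p6=3) → (p0=4, p1=0, p2=2, p3=5, p4=5, p5=0, p6=3)
step 5: fire γ:  (p0=4, p1=0, p2=2, p3=5, p4=5, p5=0, p6=3) → (p0=6, p1=0, p2=3, p3=6, p4=5, p5=0, p6=3)
step 6: fire γ:  (p0=6, p1=0, p2=3, p3=6, p4=5, p5=0, p6=3) → (p0=8, p1=0, p2=4, p3=7, p4=5, p5=0, p6=3)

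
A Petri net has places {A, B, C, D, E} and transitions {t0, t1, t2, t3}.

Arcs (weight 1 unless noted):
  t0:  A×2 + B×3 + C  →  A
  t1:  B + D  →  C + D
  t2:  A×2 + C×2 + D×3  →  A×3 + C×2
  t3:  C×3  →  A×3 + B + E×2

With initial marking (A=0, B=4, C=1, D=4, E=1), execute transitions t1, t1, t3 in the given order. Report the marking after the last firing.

step 1: fire t1:  (A=0, B=4, C=1, D=4, E=1) → (A=0, B=3, C=2, D=4, E=1)
step 2: fire t1:  (A=0, B=3, C=2, D=4, E=1) → (A=0, B=2, C=3, D=4, E=1)
step 3: fire t3:  (A=0, B=2, C=3, D=4, E=1) → (A=3, B=3, C=0, D=4, E=3)

(A=3, B=3, C=0, D=4, E=3)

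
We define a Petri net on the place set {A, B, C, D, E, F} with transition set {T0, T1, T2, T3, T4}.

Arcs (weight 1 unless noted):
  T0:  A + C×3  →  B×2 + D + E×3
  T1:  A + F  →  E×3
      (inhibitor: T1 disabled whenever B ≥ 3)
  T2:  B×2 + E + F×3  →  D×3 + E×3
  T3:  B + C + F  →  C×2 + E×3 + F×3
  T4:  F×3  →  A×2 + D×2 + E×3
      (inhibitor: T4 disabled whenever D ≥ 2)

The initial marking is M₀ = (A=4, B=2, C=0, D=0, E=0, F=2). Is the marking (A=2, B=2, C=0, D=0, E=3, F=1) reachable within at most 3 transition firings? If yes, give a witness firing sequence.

depth 0: 1 marking
depth 1: 2 markings reached so far
depth 2: 3 markings reached so far
depth 3: 3 markings reached so far
(frontier empty at depth 3; search complete)
target is not among the 3 markings reachable within 3 steps

NO — not reachable within 3 firings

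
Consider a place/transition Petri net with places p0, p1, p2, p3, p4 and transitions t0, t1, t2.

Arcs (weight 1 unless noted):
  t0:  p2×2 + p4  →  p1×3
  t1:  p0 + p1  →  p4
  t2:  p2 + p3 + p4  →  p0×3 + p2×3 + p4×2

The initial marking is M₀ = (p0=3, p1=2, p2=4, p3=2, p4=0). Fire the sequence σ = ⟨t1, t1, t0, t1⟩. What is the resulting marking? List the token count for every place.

step 1: fire t1:  (p0=3, p1=2, p2=4, p3=2, p4=0) → (p0=2, p1=1, p2=4, p3=2, p4=1)
step 2: fire t1:  (p0=2, p1=1, p2=4, p3=2, p4=1) → (p0=1, p1=0, p2=4, p3=2, p4=2)
step 3: fire t0:  (p0=1, p1=0, p2=4, p3=2, p4=2) → (p0=1, p1=3, p2=2, p3=2, p4=1)
step 4: fire t1:  (p0=1, p1=3, p2=2, p3=2, p4=1) → (p0=0, p1=2, p2=2, p3=2, p4=2)

(p0=0, p1=2, p2=2, p3=2, p4=2)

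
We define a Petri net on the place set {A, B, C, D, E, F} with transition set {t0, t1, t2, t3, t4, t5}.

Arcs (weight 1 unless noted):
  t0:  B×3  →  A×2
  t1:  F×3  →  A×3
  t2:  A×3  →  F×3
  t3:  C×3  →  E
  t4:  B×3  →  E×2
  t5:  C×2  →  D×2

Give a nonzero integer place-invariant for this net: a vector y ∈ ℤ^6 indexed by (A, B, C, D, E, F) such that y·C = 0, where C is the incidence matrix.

Incidence matrix C (rows=places, cols=transitions):
       t0   t1   t2   t3   t4   t5
    A   2    3   -3    0    0    0
    B  -3    0    0    0   -3    0
    C   0    0    0   -3    0   -2
    D   0    0    0    0    0    2
    E   0    0    0    1    2    0
    F   0   -3    3    0    0    0

Candidate y = [3, 2, 1, 1, 3, 3]; check y·C column-wise:
  col t0: 3·2 + 2·-3 + 1·0 + 1·0 + 3·0 + 3·0 = 0
  col t1: 3·3 + 2·0 + 1·0 + 1·0 + 3·0 + 3·-3 = 0
  col t2: 3·-3 + 2·0 + 1·0 + 1·0 + 3·0 + 3·3 = 0
  col t3: 3·0 + 2·0 + 1·-3 + 1·0 + 3·1 + 3·0 = 0
  col t4: 3·0 + 2·-3 + 1·0 + 1·0 + 3·2 + 3·0 = 0
  col t5: 3·0 + 2·0 + 1·-2 + 1·2 + 3·0 + 3·0 = 0

y = (A:3, B:2, C:1, D:1, E:3, F:3)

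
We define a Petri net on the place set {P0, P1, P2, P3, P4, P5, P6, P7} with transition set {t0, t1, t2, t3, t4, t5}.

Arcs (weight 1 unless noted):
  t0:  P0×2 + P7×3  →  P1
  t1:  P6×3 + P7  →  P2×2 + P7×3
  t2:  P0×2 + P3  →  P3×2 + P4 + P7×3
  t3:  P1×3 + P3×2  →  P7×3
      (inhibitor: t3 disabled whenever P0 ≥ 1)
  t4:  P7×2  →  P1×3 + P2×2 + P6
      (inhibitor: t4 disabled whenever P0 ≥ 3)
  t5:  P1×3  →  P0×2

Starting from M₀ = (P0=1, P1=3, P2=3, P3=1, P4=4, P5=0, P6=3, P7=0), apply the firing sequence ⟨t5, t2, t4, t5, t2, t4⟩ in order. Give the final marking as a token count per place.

step 1: fire t5:  (P0=1, P1=3, P2=3, P3=1, P4=4, P5=0, P6=3, P7=0) → (P0=3, P1=0, P2=3, P3=1, P4=4, P5=0, P6=3, P7=0)
step 2: fire t2:  (P0=3, P1=0, P2=3, P3=1, P4=4, P5=0, P6=3, P7=0) → (P0=1, P1=0, P2=3, P3=2, P4=5, P5=0, P6=3, P7=3)
step 3: fire t4:  (P0=1, P1=0, P2=3, P3=2, P4=5, P5=0, P6=3, P7=3) → (P0=1, P1=3, P2=5, P3=2, P4=5, P5=0, P6=4, P7=1)
step 4: fire t5:  (P0=1, P1=3, P2=5, P3=2, P4=5, P5=0, P6=4, P7=1) → (P0=3, P1=0, P2=5, P3=2, P4=5, P5=0, P6=4, P7=1)
step 5: fire t2:  (P0=3, P1=0, P2=5, P3=2, P4=5, P5=0, P6=4, P7=1) → (P0=1, P1=0, P2=5, P3=3, P4=6, P5=0, P6=4, P7=4)
step 6: fire t4:  (P0=1, P1=0, P2=5, P3=3, P4=6, P5=0, P6=4, P7=4) → (P0=1, P1=3, P2=7, P3=3, P4=6, P5=0, P6=5, P7=2)

(P0=1, P1=3, P2=7, P3=3, P4=6, P5=0, P6=5, P7=2)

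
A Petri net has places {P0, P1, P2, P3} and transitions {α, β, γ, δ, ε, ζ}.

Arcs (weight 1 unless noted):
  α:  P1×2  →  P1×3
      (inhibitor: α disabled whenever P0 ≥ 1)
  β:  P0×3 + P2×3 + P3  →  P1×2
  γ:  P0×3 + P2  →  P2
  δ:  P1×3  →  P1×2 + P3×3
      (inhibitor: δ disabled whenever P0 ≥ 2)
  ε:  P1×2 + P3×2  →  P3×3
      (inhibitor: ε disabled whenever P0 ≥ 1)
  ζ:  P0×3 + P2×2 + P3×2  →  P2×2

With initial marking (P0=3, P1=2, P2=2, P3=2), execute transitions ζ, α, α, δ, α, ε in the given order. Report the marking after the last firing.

(P0=0, P1=2, P2=2, P3=4)

step 1: fire ζ:  (P0=3, P1=2, P2=2, P3=2) → (P0=0, P1=2, P2=2, P3=0)
step 2: fire α:  (P0=0, P1=2, P2=2, P3=0) → (P0=0, P1=3, P2=2, P3=0)
step 3: fire α:  (P0=0, P1=3, P2=2, P3=0) → (P0=0, P1=4, P2=2, P3=0)
step 4: fire δ:  (P0=0, P1=4, P2=2, P3=0) → (P0=0, P1=3, P2=2, P3=3)
step 5: fire α:  (P0=0, P1=3, P2=2, P3=3) → (P0=0, P1=4, P2=2, P3=3)
step 6: fire ε:  (P0=0, P1=4, P2=2, P3=3) → (P0=0, P1=2, P2=2, P3=4)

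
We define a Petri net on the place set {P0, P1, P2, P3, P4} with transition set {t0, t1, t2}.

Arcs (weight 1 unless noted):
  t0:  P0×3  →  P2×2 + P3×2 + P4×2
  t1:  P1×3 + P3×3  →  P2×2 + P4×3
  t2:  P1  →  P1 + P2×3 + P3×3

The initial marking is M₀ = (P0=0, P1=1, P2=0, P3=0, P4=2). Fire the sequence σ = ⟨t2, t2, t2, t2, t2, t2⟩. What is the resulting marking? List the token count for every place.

step 1: fire t2:  (P0=0, P1=1, P2=0, P3=0, P4=2) → (P0=0, P1=1, P2=3, P3=3, P4=2)
step 2: fire t2:  (P0=0, P1=1, P2=3, P3=3, P4=2) → (P0=0, P1=1, P2=6, P3=6, P4=2)
step 3: fire t2:  (P0=0, P1=1, P2=6, P3=6, P4=2) → (P0=0, P1=1, P2=9, P3=9, P4=2)
step 4: fire t2:  (P0=0, P1=1, P2=9, P3=9, P4=2) → (P0=0, P1=1, P2=12, P3=12, P4=2)
step 5: fire t2:  (P0=0, P1=1, P2=12, P3=12, P4=2) → (P0=0, P1=1, P2=15, P3=15, P4=2)
step 6: fire t2:  (P0=0, P1=1, P2=15, P3=15, P4=2) → (P0=0, P1=1, P2=18, P3=18, P4=2)

(P0=0, P1=1, P2=18, P3=18, P4=2)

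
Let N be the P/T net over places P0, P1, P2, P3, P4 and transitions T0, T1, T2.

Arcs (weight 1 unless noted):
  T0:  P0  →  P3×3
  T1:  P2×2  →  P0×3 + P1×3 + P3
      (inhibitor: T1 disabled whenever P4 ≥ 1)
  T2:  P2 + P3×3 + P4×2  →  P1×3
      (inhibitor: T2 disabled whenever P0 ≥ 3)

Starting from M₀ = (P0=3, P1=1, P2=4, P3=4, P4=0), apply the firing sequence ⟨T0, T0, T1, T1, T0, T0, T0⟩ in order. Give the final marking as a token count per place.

step 1: fire T0:  (P0=3, P1=1, P2=4, P3=4, P4=0) → (P0=2, P1=1, P2=4, P3=7, P4=0)
step 2: fire T0:  (P0=2, P1=1, P2=4, P3=7, P4=0) → (P0=1, P1=1, P2=4, P3=10, P4=0)
step 3: fire T1:  (P0=1, P1=1, P2=4, P3=10, P4=0) → (P0=4, P1=4, P2=2, P3=11, P4=0)
step 4: fire T1:  (P0=4, P1=4, P2=2, P3=11, P4=0) → (P0=7, P1=7, P2=0, P3=12, P4=0)
step 5: fire T0:  (P0=7, P1=7, P2=0, P3=12, P4=0) → (P0=6, P1=7, P2=0, P3=15, P4=0)
step 6: fire T0:  (P0=6, P1=7, P2=0, P3=15, P4=0) → (P0=5, P1=7, P2=0, P3=18, P4=0)
step 7: fire T0:  (P0=5, P1=7, P2=0, P3=18, P4=0) → (P0=4, P1=7, P2=0, P3=21, P4=0)

(P0=4, P1=7, P2=0, P3=21, P4=0)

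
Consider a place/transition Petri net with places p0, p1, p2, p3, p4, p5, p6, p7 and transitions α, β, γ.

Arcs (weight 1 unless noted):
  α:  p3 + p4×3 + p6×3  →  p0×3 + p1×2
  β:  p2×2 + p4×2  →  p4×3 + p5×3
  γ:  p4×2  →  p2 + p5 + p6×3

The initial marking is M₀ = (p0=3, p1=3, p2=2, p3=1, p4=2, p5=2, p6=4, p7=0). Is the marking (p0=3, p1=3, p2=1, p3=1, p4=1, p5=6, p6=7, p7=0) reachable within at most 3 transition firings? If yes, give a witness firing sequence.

step 1: fire β:  (p0=3, p1=3, p2=2, p3=1, p4=2, p5=2, p6=4, p7=0) → (p0=3, p1=3, p2=0, p3=1, p4=3, p5=5, p6=4, p7=0)
step 2: fire γ:  (p0=3, p1=3, p2=0, p3=1, p4=3, p5=5, p6=4, p7=0) → (p0=3, p1=3, p2=1, p3=1, p4=1, p5=6, p6=7, p7=0)

YES — reachable via ⟨β, γ⟩ (2 firings)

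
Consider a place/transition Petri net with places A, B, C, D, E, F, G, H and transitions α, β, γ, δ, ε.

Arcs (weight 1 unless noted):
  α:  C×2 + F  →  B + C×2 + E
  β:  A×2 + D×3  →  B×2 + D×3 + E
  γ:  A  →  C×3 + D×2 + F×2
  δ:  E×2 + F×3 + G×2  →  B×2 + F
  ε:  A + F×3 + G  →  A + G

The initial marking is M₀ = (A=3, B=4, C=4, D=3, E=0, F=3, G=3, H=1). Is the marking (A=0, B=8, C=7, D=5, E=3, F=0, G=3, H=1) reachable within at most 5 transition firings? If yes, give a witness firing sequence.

step 1: fire α:  (A=3, B=4, C=4, D=3, E=0, F=3, G=3, H=1) → (A=3, B=5, C=4, D=3, E=1, F=2, G=3, H=1)
step 2: fire α:  (A=3, B=5, C=4, D=3, E=1, F=2, G=3, H=1) → (A=3, B=6, C=4, D=3, E=2, F=1, G=3, H=1)
step 3: fire γ:  (A=3, B=6, C=4, D=3, E=2, F=1, G=3, H=1) → (A=2, B=6, C=7, D=5, E=2, F=3, G=3, H=1)
step 4: fire ε:  (A=2, B=6, C=7, D=5, E=2, F=3, G=3, H=1) → (A=2, B=6, C=7, D=5, E=2, F=0, G=3, H=1)
step 5: fire β:  (A=2, B=6, C=7, D=5, E=2, F=0, G=3, H=1) → (A=0, B=8, C=7, D=5, E=3, F=0, G=3, H=1)

YES — reachable via ⟨α, α, γ, ε, β⟩ (5 firings)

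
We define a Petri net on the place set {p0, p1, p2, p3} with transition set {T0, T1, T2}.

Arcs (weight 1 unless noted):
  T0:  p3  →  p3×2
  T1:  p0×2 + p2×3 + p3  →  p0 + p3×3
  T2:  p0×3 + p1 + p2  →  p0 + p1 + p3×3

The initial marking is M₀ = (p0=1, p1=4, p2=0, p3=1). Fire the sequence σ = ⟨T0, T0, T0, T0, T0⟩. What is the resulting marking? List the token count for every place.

step 1: fire T0:  (p0=1, p1=4, p2=0, p3=1) → (p0=1, p1=4, p2=0, p3=2)
step 2: fire T0:  (p0=1, p1=4, p2=0, p3=2) → (p0=1, p1=4, p2=0, p3=3)
step 3: fire T0:  (p0=1, p1=4, p2=0, p3=3) → (p0=1, p1=4, p2=0, p3=4)
step 4: fire T0:  (p0=1, p1=4, p2=0, p3=4) → (p0=1, p1=4, p2=0, p3=5)
step 5: fire T0:  (p0=1, p1=4, p2=0, p3=5) → (p0=1, p1=4, p2=0, p3=6)

(p0=1, p1=4, p2=0, p3=6)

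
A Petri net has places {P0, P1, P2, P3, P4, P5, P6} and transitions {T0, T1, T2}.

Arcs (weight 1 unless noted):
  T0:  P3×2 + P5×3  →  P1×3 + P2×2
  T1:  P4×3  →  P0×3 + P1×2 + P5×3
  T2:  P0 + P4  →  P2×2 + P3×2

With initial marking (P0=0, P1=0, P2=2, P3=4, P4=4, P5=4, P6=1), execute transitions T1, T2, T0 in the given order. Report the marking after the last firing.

step 1: fire T1:  (P0=0, P1=0, P2=2, P3=4, P4=4, P5=4, P6=1) → (P0=3, P1=2, P2=2, P3=4, P4=1, P5=7, P6=1)
step 2: fire T2:  (P0=3, P1=2, P2=2, P3=4, P4=1, P5=7, P6=1) → (P0=2, P1=2, P2=4, P3=6, P4=0, P5=7, P6=1)
step 3: fire T0:  (P0=2, P1=2, P2=4, P3=6, P4=0, P5=7, P6=1) → (P0=2, P1=5, P2=6, P3=4, P4=0, P5=4, P6=1)

(P0=2, P1=5, P2=6, P3=4, P4=0, P5=4, P6=1)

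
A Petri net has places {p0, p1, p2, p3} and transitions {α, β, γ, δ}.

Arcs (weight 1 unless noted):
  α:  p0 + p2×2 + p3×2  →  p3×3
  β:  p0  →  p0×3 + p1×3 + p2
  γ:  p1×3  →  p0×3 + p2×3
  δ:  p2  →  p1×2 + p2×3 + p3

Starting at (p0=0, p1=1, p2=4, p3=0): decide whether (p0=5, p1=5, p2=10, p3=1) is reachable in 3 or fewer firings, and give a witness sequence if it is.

NO — not reachable within 3 firings

depth 0: 1 marking
depth 1: 2 markings reached so far
depth 2: 4 markings reached so far
depth 3: 7 markings reached so far
target is not among the 7 markings reachable within 3 steps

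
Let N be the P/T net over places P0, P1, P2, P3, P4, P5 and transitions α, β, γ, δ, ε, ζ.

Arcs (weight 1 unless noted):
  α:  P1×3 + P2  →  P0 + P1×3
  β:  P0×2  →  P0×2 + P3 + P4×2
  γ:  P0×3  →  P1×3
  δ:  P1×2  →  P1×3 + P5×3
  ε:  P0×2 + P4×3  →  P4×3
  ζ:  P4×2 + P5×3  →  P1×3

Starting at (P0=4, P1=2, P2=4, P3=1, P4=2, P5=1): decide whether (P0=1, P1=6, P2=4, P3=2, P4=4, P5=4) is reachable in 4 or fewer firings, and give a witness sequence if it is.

step 1: fire β:  (P0=4, P1=2, P2=4, P3=1, P4=2, P5=1) → (P0=4, P1=2, P2=4, P3=2, P4=4, P5=1)
step 2: fire γ:  (P0=4, P1=2, P2=4, P3=2, P4=4, P5=1) → (P0=1, P1=5, P2=4, P3=2, P4=4, P5=1)
step 3: fire δ:  (P0=1, P1=5, P2=4, P3=2, P4=4, P5=1) → (P0=1, P1=6, P2=4, P3=2, P4=4, P5=4)

YES — reachable via ⟨β, γ, δ⟩ (3 firings)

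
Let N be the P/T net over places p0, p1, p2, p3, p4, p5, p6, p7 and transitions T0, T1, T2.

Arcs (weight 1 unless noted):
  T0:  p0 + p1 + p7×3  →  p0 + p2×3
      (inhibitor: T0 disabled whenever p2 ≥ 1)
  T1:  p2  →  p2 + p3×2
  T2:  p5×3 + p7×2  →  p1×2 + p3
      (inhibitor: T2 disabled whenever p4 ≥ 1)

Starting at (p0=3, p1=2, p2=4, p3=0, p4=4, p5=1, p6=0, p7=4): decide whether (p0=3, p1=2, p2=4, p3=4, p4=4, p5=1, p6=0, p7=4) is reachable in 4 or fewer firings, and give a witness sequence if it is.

step 1: fire T1:  (p0=3, p1=2, p2=4, p3=0, p4=4, p5=1, p6=0, p7=4) → (p0=3, p1=2, p2=4, p3=2, p4=4, p5=1, p6=0, p7=4)
step 2: fire T1:  (p0=3, p1=2, p2=4, p3=2, p4=4, p5=1, p6=0, p7=4) → (p0=3, p1=2, p2=4, p3=4, p4=4, p5=1, p6=0, p7=4)

YES — reachable via ⟨T1, T1⟩ (2 firings)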